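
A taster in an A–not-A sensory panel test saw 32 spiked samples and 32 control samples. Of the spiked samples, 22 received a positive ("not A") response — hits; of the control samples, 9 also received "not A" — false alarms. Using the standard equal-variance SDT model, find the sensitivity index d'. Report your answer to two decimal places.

d' = 1.07

H = 22/32 = 0.6875
FA = 9/32 = 0.2812
Φ⁻¹(H) = Φ⁻¹(0.6875) = 0.489
Φ⁻¹(FA) = Φ⁻¹(0.2812) = -0.579
d' = z(H) − z(FA) = 0.489 − (-0.579) = 1.068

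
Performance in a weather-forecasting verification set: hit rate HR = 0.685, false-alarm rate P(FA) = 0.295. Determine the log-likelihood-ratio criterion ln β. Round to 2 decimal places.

z(H) = 0.482
z(FA) = -0.539
ln β = −½·[z(H)² − z(FA)²] = −0.5 × (0.232 − 0.291) = 0.0295

ln β = 0.03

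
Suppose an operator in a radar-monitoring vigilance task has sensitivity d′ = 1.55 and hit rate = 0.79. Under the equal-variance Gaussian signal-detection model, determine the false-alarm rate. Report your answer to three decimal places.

false-alarm rate = 0.229

z(hit rate) = z(0.79) = 0.8064
z(FA) = z(H) − d' = 0.8064 − 1.55 = -0.7436
false-alarm rate = Φ(-0.7436) = 0.2286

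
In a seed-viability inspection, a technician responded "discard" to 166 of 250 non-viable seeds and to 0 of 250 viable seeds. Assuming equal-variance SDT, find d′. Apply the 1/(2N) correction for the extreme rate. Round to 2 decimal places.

The false-alarm rate is 0/250 = 0, so apply the 1/(2N) correction: FA → 1/(2·250) = 0.00200.
z(H) = z(0.66400) = 0.423
z(FA) = z(0.00200) = -2.878
d' = 0.423 − (-2.878) = 3.301

d′ = 3.30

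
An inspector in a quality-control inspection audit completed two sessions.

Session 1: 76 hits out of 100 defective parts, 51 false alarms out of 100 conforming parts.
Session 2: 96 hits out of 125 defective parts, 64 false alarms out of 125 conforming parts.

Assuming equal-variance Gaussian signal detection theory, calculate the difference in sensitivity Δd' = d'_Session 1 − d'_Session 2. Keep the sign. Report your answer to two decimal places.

Δd' = -0.02

Session 1: z(0.7600) = 0.706, z(0.5100) = 0.025, d' = 0.681
Session 2: z(0.7680) = 0.732, z(0.5120) = 0.030, d' = 0.702
Δd' = d'_Session 1 − d'_Session 2 = 0.681 − 0.702 = -0.021
Session 2 has the higher sensitivity.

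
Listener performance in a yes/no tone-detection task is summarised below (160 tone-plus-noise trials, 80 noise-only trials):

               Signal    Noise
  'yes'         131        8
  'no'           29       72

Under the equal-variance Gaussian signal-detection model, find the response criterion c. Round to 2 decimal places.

H = 131/160 = 0.8187
FA = 8/80 = 0.1000
z(H) = z(0.8187) = 0.910
z(FA) = z(0.1000) = -1.282
c = −½·[z(H) + z(FA)] = −0.5 × (0.910 + (-1.282)) = 0.186
c > 0: the listener has a conservative response bias.

c = 0.19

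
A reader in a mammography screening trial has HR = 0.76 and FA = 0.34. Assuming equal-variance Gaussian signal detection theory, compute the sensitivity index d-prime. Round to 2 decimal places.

Φ⁻¹(H) = 0.706
Φ⁻¹(FA) = -0.412
d' = z(H) − z(FA) = 0.706 − (-0.412) = 1.118

d-prime = 1.12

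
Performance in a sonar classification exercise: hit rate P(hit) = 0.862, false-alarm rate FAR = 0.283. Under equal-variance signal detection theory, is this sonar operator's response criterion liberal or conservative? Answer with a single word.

liberal

z(H) = 1.089, z(FA) = -0.574
c = −½·(z(H) + z(FA)) = -0.2575
c < 0 → liberal criterion (biased toward responding “yes”).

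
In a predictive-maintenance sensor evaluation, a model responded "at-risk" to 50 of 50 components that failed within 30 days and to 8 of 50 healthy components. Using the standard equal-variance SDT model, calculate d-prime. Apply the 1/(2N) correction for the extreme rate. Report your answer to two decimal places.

The hit rate is 50/50 = 1, so apply the 1/(2N) correction: H → 1 − 1/(2·50) = 0.99000.
z(H) = z(0.99000) = 2.326
z(FA) = z(0.16000) = -0.994
d' = 2.326 − (-0.994) = 3.320

d-prime = 3.32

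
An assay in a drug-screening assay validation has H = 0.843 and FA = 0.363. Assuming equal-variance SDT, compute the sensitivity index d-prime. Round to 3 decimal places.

d-prime = 1.357

z(H) = z(0.843) = 1.0069
z(FA) = z(0.363) = -0.3505
d' = z(H) − z(FA) = 1.0069 − (-0.3505) = 1.3574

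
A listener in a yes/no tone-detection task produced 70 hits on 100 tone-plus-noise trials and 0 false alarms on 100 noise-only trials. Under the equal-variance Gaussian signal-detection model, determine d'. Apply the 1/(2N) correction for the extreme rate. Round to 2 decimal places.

d' = 3.10

The false-alarm rate is 0/100 = 0, so apply the 1/(2N) correction: FA → 1/(2·100) = 0.00500.
z(H) = z(0.70000) = 0.524
z(FA) = z(0.00500) = -2.576
d' = 0.524 − (-2.576) = 3.100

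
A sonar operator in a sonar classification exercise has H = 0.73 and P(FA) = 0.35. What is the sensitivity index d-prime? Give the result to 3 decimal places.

z(0.73) = 0.6128, z(0.35) = -0.3853
d' = z(H) − z(FA) = 0.6128 − (-0.3853) = 0.9981

d-prime = 0.998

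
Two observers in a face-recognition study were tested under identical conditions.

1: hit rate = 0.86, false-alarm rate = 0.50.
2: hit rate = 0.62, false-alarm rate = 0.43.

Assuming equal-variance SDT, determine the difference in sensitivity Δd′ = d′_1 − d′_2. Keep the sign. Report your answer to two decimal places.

1: z(0.86) = 1.080, z(0.50) = 0.000, d' = 1.080
2: z(0.62) = 0.305, z(0.43) = -0.176, d' = 0.481
Δd' = d'_1 − d'_2 = 1.080 − 0.481 = 0.599
1 has the higher sensitivity.

Δd′ = 0.60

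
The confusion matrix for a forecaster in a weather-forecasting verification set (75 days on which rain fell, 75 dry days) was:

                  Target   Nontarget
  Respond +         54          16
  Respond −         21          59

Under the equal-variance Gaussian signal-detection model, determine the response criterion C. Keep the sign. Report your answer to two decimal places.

H = 54/75 = 0.7200
FA = 16/75 = 0.2133
Φ⁻¹(H) = 0.583
Φ⁻¹(FA) = -0.795
c = −½·[z(H) + z(FA)] = −0.5 × (0.583 + (-0.795)) = 0.106
c > 0: the forecaster has a conservative response bias.

C = 0.11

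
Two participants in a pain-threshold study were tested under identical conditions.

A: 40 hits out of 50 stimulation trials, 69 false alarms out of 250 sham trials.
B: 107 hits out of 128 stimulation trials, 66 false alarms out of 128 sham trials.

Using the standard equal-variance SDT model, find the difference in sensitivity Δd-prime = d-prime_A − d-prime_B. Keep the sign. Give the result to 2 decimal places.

Δd-prime = 0.50

A: z(0.8000) = 0.842, z(0.2760) = -0.595, d' = 1.437
B: z(0.8359) = 0.978, z(0.5156) = 0.039, d' = 0.939
Δd' = d'_A − d'_B = 1.437 − 0.939 = 0.498
A has the higher sensitivity.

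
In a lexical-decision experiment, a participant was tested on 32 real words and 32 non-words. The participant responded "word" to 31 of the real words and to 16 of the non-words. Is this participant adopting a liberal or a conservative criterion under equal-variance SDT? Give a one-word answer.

liberal

z(H) = 1.863, z(FA) = 0.000
c = −½·(z(H) + z(FA)) = -0.9315
c < 0 → liberal criterion (biased toward responding “yes”).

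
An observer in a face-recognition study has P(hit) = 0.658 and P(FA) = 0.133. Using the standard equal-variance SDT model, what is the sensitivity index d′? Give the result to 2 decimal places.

z(H) = 0.407
z(FA) = -1.112
d' = z(H) − z(FA) = 0.407 − (-1.112) = 1.519

d′ = 1.52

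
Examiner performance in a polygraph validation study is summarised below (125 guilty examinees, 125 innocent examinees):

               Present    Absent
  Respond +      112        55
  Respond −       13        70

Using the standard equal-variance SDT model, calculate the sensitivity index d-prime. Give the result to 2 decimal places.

H = 112/125 = 0.8960
FA = 55/125 = 0.4400
z(0.8960) = 1.2591, z(0.4400) = -0.1510
d' = z(H) − z(FA) = 1.2591 − (-0.1510) = 1.4101

d-prime = 1.41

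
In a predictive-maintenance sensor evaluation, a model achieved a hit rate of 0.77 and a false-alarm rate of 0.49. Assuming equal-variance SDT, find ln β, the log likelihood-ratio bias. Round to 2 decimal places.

ln β = -0.27

z(0.77) = 0.739, z(0.49) = -0.025
ln β = −½·[z(H)² − z(FA)²] = −0.5 × (0.546 − 0.001) = -0.2725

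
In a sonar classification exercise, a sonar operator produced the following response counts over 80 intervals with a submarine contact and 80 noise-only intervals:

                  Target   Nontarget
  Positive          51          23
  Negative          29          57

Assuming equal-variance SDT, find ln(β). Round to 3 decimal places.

ln β = 0.095

H = 51/80 = 0.6375
FA = 23/80 = 0.2875
z(H) = 0.3518
z(FA) = -0.5607
ln β = −½·[z(H)² − z(FA)²] = −0.5 × (0.1238 − 0.3144) = 0.0953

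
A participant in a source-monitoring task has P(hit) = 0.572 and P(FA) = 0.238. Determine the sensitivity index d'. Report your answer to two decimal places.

d' = 0.89

z(H) = 0.1815
z(FA) = -0.7128
d' = z(H) − z(FA) = 0.1815 − (-0.7128) = 0.8943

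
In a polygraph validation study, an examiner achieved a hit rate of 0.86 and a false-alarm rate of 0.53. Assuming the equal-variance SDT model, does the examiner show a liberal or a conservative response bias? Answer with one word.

z(H) = 1.080, z(FA) = 0.075
c = −½·(z(H) + z(FA)) = -0.5775
c < 0 → liberal criterion (biased toward responding “yes”).

liberal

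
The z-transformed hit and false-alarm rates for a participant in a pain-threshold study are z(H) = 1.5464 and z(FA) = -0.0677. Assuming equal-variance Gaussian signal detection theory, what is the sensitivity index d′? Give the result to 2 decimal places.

d' = z(H) − z(FA) = 1.5464 − (-0.0677) = 1.6141

d′ = 1.61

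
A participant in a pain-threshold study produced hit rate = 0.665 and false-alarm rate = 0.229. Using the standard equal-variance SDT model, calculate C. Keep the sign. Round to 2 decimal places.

z(H) = 0.426
z(FA) = -0.742
c = −½·[z(H) + z(FA)] = −0.5 × (0.426 + (-0.742)) = 0.158
c > 0: the participant has a conservative response bias.

C = 0.16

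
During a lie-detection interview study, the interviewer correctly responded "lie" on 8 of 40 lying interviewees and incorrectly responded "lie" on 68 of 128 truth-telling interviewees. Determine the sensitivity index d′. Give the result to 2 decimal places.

d′ = -0.92

H = 8/40 = 0.2000
FA = 68/128 = 0.5312
z(H) = z(0.2000) = -0.842
z(FA) = z(0.5312) = 0.078
d' = z(H) − z(FA) = -0.842 − 0.078 = -0.920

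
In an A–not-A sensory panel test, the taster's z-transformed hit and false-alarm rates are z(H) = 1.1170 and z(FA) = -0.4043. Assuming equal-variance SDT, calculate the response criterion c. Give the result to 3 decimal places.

c = −½·[z(H) + z(FA)] = −½·(1.1170 + (-0.4043)) = -0.35635

c = -0.356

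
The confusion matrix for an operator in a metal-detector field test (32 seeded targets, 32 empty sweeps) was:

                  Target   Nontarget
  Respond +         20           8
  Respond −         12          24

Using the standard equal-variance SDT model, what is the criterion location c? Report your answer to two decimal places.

c = 0.18

H = 20/32 = 0.6250
FA = 8/32 = 0.2500
z(0.6250) = 0.319, z(0.2500) = -0.674
c = −½·[z(H) + z(FA)] = −0.5 × (0.319 + (-0.674)) = 0.1775
c > 0: the operator has a conservative response bias.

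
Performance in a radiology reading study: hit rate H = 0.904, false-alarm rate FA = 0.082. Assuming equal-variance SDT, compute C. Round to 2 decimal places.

z(H) = z(0.904) = 1.3047
z(FA) = z(0.082) = -1.3917
c = −½·[z(H) + z(FA)] = −0.5 × (1.3047 + (-1.3917)) = 0.0435
c > 0: the radiologist has a conservative response bias.

C = 0.04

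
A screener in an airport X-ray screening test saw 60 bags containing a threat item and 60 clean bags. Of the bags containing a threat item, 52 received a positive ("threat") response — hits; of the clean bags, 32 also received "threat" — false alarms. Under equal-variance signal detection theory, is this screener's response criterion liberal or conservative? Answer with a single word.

z(H) = 1.111, z(FA) = 0.084
c = −½·(z(H) + z(FA)) = -0.5975
c < 0 → liberal criterion (biased toward responding “yes”).

liberal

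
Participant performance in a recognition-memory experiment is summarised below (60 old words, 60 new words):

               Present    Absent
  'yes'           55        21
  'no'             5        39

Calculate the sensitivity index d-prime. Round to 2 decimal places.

H = 55/60 = 0.9167
FA = 21/60 = 0.3500
Φ⁻¹(0.9167) = 1.3832, Φ⁻¹(0.3500) = -0.3853
d' = z(H) − z(FA) = 1.3832 − (-0.3853) = 1.7685

d-prime = 1.77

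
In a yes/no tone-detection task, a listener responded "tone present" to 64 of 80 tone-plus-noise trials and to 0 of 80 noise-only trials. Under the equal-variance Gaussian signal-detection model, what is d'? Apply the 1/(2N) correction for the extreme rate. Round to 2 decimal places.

The false-alarm rate is 0/80 = 0, so apply the 1/(2N) correction: FA → 1/(2·80) = 0.00625.
z(H) = z(0.80000) = 0.842
z(FA) = z(0.00625) = -2.498
d' = 0.842 − (-2.498) = 3.340

d' = 3.34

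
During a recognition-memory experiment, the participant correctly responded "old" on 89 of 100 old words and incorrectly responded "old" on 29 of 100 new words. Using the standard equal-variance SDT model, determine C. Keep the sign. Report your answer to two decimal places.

H = 89/100 = 0.8900
FA = 29/100 = 0.2900
z(0.8900) = 1.227, z(0.2900) = -0.553
c = −½·[z(H) + z(FA)] = −0.5 × (1.227 + (-0.553)) = -0.337

C = -0.34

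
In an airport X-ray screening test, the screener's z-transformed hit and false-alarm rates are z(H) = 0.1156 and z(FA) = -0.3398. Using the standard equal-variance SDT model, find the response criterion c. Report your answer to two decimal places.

c = −½·[z(H) + z(FA)] = −½·(0.1156 + (-0.3398)) = 0.1121

c = 0.11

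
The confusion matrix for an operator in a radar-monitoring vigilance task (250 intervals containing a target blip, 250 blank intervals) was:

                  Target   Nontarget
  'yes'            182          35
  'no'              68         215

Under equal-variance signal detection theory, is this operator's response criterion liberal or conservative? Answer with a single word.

z(H) = 0.607, z(FA) = -1.080
c = −½·(z(H) + z(FA)) = 0.2365
c > 0 → conservative criterion (biased toward responding “no”).

conservative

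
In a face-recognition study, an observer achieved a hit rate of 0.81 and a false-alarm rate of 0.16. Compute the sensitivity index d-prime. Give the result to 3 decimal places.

d-prime = 1.872

Φ⁻¹(H) = Φ⁻¹(0.81) = 0.8779
Φ⁻¹(FA) = Φ⁻¹(0.16) = -0.9945
d' = z(H) − z(FA) = 0.8779 − (-0.9945) = 1.8724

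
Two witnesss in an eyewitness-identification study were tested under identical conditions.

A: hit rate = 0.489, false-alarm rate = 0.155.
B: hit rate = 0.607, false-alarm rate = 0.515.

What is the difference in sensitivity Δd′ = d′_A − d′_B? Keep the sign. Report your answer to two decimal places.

Δd′ = 0.75

A: z(0.489) = -0.028, z(0.155) = -1.015, d' = 0.987
B: z(0.607) = 0.272, z(0.515) = 0.038, d' = 0.234
Δd' = d'_A − d'_B = 0.987 − 0.234 = 0.753
A has the higher sensitivity.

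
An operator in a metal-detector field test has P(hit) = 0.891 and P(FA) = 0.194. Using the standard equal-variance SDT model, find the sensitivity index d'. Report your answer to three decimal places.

Φ⁻¹(H) = Φ⁻¹(0.891) = 1.2319
Φ⁻¹(FA) = Φ⁻¹(0.194) = -0.8633
d' = z(H) − z(FA) = 1.2319 − (-0.8633) = 2.0952

d' = 2.095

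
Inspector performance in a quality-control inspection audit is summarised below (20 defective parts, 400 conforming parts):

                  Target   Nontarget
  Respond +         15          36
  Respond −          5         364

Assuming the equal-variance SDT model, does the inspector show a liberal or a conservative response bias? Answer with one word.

z(H) = 0.674, z(FA) = -1.341
c = −½·(z(H) + z(FA)) = 0.3335
c > 0 → conservative criterion (biased toward responding “no”).

conservative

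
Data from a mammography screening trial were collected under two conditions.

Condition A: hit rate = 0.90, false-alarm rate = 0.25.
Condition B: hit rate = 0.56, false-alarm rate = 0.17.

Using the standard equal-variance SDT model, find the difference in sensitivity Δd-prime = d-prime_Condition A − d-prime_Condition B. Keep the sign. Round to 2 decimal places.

Condition A: z(0.90) = 1.282, z(0.25) = -0.674, d' = 1.956
Condition B: z(0.56) = 0.151, z(0.17) = -0.954, d' = 1.105
Δd' = d'_Condition A − d'_Condition B = 1.956 − 1.105 = 0.851
Condition A has the higher sensitivity.

Δd-prime = 0.85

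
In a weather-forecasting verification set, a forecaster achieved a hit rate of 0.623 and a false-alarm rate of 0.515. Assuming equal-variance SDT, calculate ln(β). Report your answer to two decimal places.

z(H) = 0.313
z(FA) = 0.038
ln β = −½·[z(H)² − z(FA)²] = −0.5 × (0.098 − 0.001) = -0.0485

ln β = -0.05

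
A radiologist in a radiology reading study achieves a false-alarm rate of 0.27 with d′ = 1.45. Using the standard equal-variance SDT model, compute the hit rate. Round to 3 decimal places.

hit rate = 0.799

z(false-alarm rate) = z(0.27) = -0.6128
z(H) = z(FA) + d' = -0.6128 + 1.45 = 0.8372
hit rate = Φ(0.8372) = 0.7988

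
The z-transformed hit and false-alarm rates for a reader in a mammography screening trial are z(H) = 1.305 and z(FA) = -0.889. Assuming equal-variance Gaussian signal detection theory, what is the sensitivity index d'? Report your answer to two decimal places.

d' = 2.19

d' = z(H) − z(FA) = 1.305 − (-0.889) = 2.194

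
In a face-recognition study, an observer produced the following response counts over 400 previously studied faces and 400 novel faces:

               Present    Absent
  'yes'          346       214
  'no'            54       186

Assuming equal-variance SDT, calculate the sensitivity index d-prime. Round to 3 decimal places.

H = 346/400 = 0.8650
FA = 214/400 = 0.5350
z(H) = z(0.8650) = 1.1031
z(FA) = z(0.5350) = 0.0878
d' = z(H) − z(FA) = 1.1031 − 0.0878 = 1.0153

d-prime = 1.015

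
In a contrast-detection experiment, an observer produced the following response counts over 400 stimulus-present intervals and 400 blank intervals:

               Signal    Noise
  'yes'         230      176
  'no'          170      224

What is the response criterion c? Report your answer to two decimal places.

c = -0.02

H = 230/400 = 0.5750
FA = 176/400 = 0.4400
z(H) = z(0.5750) = 0.1891
z(FA) = z(0.4400) = -0.1510
c = −½·[z(H) + z(FA)] = −0.5 × (0.1891 + (-0.1510)) = -0.01905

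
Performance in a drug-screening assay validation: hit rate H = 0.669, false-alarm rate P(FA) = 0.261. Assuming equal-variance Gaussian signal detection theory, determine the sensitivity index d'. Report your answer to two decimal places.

d' = 1.08

Φ⁻¹(H) = 0.4372
Φ⁻¹(FA) = -0.6403
d' = z(H) − z(FA) = 0.4372 − (-0.6403) = 1.0775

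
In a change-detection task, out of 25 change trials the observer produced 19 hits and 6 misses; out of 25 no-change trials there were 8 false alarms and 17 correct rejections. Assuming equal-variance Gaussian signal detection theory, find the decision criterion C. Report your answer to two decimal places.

C = -0.12

H = 19/25 = 0.7600
FA = 8/25 = 0.3200
z(H) = 0.7063
z(FA) = -0.4677
c = −½·[z(H) + z(FA)] = −0.5 × (0.7063 + (-0.4677)) = -0.1193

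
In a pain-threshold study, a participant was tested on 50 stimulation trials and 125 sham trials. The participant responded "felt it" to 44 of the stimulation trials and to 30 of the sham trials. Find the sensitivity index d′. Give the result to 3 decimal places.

H = 44/50 = 0.8800
FA = 30/125 = 0.2400
z(H) = 1.1750
z(FA) = -0.7063
d' = z(H) − z(FA) = 1.1750 − (-0.7063) = 1.8813

d′ = 1.881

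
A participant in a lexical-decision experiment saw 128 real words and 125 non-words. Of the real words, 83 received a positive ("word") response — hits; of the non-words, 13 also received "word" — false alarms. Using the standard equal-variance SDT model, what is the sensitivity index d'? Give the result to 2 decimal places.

H = 83/128 = 0.6484
FA = 13/125 = 0.1040
z(H) = z(0.6484) = 0.381
z(FA) = z(0.1040) = -1.259
d' = z(H) − z(FA) = 0.381 − (-1.259) = 1.640

d' = 1.64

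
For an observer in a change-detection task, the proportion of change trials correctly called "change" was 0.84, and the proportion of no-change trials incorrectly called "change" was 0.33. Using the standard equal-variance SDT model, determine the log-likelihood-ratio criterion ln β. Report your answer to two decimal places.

ln β = -0.40

z(H) = z(0.84) = 0.994
z(FA) = z(0.33) = -0.440
ln β = −½·[z(H)² − z(FA)²] = −0.5 × (0.988 − 0.194) = -0.397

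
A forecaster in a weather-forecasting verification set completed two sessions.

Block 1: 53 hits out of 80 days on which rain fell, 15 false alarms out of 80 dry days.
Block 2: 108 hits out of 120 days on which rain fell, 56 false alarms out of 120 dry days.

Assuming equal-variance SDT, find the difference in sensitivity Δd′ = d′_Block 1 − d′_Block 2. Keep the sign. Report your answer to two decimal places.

Block 1: z(0.6625) = 0.419, z(0.1875) = -0.887, d' = 1.306
Block 2: z(0.9000) = 1.282, z(0.4667) = -0.084, d' = 1.366
Δd' = d'_Block 1 − d'_Block 2 = 1.306 − 1.366 = -0.060
Block 2 has the higher sensitivity.

Δd′ = -0.06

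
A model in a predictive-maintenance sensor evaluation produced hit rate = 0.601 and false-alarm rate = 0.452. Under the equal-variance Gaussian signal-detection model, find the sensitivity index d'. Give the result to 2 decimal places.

z(H) = 0.256
z(FA) = -0.121
d' = z(H) − z(FA) = 0.256 − (-0.121) = 0.377

d' = 0.38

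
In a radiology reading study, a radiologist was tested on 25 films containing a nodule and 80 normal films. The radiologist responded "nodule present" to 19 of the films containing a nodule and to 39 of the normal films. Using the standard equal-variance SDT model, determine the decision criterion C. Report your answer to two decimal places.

H = 19/25 = 0.7600
FA = 39/80 = 0.4875
z(H) = z(0.7600) = 0.706
z(FA) = z(0.4875) = -0.031
c = −½·[z(H) + z(FA)] = −0.5 × (0.706 + (-0.031)) = -0.3375

C = -0.34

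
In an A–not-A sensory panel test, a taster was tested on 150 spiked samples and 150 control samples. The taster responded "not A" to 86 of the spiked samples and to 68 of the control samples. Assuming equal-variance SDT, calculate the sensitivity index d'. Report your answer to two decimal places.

d' = 0.30

H = 86/150 = 0.5733
FA = 68/150 = 0.4533
z(H) = 0.1848
z(FA) = -0.1173
d' = z(H) − z(FA) = 0.1848 − (-0.1173) = 0.3021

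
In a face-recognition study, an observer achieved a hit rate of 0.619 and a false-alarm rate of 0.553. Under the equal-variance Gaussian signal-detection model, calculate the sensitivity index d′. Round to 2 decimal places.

d′ = 0.17

z(H) = z(0.619) = 0.303
z(FA) = z(0.553) = 0.133
d' = z(H) − z(FA) = 0.303 − 0.133 = 0.170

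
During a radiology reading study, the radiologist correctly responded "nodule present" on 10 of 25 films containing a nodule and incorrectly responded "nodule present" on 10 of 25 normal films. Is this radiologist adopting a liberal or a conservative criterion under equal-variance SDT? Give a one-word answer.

z(H) = -0.253, z(FA) = -0.253
c = −½·(z(H) + z(FA)) = 0.253
c > 0 → conservative criterion (biased toward responding “no”).

conservative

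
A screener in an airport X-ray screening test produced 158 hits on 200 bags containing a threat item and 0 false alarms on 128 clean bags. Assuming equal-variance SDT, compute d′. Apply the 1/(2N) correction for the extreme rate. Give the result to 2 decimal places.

The false-alarm rate is 0/128 = 0, so apply the 1/(2N) correction: FA → 1/(2·128) = 0.00391.
z(H) = z(0.79000) = 0.806
z(FA) = z(0.00391) = -2.660
d' = 0.806 − (-2.660) = 3.466

d′ = 3.47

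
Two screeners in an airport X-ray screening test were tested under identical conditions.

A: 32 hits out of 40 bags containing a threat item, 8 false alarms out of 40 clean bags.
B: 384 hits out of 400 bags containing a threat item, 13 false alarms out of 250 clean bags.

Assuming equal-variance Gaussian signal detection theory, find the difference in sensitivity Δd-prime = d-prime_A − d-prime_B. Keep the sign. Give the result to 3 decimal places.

A: z(0.8000) = 0.8416, z(0.2000) = -0.8416, d' = 1.6832
B: z(0.9600) = 1.7507, z(0.0520) = -1.6258, d' = 3.3765
Δd' = d'_A − d'_B = 1.6832 − 3.3765 = -1.6933
B has the higher sensitivity.

Δd-prime = -1.693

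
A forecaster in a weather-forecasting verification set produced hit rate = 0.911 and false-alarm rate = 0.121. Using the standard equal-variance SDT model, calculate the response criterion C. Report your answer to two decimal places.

z(0.911) = 1.3469, z(0.121) = -1.1700
c = −½·[z(H) + z(FA)] = −0.5 × (1.3469 + (-1.1700)) = -0.08845

C = -0.09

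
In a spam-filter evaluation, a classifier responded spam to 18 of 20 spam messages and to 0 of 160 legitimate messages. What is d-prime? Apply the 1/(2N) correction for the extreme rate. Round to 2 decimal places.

The false-alarm rate is 0/160 = 0, so apply the 1/(2N) correction: FA → 1/(2·160) = 0.00313.
z(H) = z(0.90000) = 1.282
z(FA) = z(0.00313) = -2.734
d' = 1.282 − (-2.734) = 4.016

d-prime = 4.02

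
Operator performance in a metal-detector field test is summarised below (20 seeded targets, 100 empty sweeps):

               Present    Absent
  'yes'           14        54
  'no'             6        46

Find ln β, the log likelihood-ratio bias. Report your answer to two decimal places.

H = 14/20 = 0.7000
FA = 54/100 = 0.5400
z(0.7000) = 0.524, z(0.5400) = 0.100
ln β = −½·[z(H)² − z(FA)²] = −0.5 × (0.275 − 0.010) = -0.1325

ln β = -0.13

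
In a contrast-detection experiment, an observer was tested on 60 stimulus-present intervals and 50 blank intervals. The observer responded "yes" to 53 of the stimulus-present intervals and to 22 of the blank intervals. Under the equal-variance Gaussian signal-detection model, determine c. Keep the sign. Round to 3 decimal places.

c = -0.520

H = 53/60 = 0.8833
FA = 22/50 = 0.4400
Φ⁻¹(H) = 1.1916
Φ⁻¹(FA) = -0.1510
c = −½·[z(H) + z(FA)] = −0.5 × (1.1916 + (-0.1510)) = -0.5203
c < 0: the observer has a liberal response bias.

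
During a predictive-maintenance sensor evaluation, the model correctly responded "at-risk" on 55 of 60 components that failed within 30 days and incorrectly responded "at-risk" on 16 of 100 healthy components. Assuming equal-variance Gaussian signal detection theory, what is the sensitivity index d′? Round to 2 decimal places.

H = 55/60 = 0.9167
FA = 16/100 = 0.1600
z(0.9167) = 1.383, z(0.1600) = -0.994
d' = z(H) − z(FA) = 1.383 − (-0.994) = 2.377

d′ = 2.38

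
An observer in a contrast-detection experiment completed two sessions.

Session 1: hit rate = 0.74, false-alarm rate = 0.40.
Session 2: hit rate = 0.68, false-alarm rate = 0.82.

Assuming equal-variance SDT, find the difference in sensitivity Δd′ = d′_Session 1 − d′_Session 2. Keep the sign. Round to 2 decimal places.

Session 1: z(0.74) = 0.643, z(0.40) = -0.253, d' = 0.896
Session 2: z(0.68) = 0.468, z(0.82) = 0.915, d' = -0.447
Δd' = d'_Session 1 − d'_Session 2 = 0.896 − (-0.447) = 1.343
Session 1 has the higher sensitivity.

Δd′ = 1.34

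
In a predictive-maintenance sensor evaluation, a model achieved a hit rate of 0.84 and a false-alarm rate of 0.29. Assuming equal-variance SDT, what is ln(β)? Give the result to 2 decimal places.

ln β = -0.34

z(H) = 0.994
z(FA) = -0.553
ln β = −½·[z(H)² − z(FA)²] = −0.5 × (0.988 − 0.306) = -0.341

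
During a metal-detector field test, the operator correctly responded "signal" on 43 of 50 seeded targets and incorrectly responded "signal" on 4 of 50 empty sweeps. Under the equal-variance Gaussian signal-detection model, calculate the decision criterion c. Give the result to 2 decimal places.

H = 43/50 = 0.8600
FA = 4/50 = 0.0800
z(H) = 1.080
z(FA) = -1.405
c = −½·[z(H) + z(FA)] = −0.5 × (1.080 + (-1.405)) = 0.1625
c > 0: the operator has a conservative response bias.

c = 0.16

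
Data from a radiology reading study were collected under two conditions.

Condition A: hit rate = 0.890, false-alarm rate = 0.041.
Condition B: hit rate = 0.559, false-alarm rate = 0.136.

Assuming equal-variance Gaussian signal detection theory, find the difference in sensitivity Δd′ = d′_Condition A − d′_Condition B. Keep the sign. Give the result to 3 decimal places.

Condition A: z(0.890) = 1.2265, z(0.041) = -1.7392, d' = 2.9657
Condition B: z(0.559) = 0.1484, z(0.136) = -1.0985, d' = 1.2469
Δd' = d'_Condition A − d'_Condition B = 2.9657 − 1.2469 = 1.7188
Condition A has the higher sensitivity.

Δd′ = 1.719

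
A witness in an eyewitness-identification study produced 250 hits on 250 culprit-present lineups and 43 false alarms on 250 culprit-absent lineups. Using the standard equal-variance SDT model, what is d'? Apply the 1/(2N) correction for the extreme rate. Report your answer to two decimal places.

The hit rate is 250/250 = 1, so apply the 1/(2N) correction: H → 1 − 1/(2·250) = 0.99800.
z(H) = z(0.99800) = 2.878
z(FA) = z(0.17200) = -0.946
d' = 2.878 − (-0.946) = 3.824

d' = 3.82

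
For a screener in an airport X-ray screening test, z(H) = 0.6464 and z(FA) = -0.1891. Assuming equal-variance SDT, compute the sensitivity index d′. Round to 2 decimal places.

d' = z(H) − z(FA) = 0.6464 − (-0.1891) = 0.8355

d′ = 0.84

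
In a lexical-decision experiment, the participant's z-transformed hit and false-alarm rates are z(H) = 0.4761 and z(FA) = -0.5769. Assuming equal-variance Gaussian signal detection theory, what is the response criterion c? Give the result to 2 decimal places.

c = −½·[z(H) + z(FA)] = −½·(0.4761 + (-0.5769)) = 0.0504
c > 0: the participant has a conservative response bias.

c = 0.05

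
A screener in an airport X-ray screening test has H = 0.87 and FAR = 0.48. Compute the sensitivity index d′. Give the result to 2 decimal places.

d′ = 1.18

Φ⁻¹(H) = 1.1264
Φ⁻¹(FA) = -0.0502
d' = z(H) − z(FA) = 1.1264 − (-0.0502) = 1.1766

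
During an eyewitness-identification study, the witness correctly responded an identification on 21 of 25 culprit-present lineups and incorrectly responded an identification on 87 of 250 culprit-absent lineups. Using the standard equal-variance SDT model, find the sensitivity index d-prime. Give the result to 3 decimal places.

H = 21/25 = 0.8400
FA = 87/250 = 0.3480
z(0.8400) = 0.9945, z(0.3480) = -0.3907
d' = z(H) − z(FA) = 0.9945 − (-0.3907) = 1.3852

d-prime = 1.385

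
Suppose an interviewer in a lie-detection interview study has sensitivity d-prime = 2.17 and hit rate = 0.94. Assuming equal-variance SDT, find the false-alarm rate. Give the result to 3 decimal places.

false-alarm rate = 0.269

z(hit rate) = z(0.94) = 1.5548
z(FA) = z(H) − d' = 1.5548 − 2.17 = -0.6152
false-alarm rate = Φ(-0.6152) = 0.2692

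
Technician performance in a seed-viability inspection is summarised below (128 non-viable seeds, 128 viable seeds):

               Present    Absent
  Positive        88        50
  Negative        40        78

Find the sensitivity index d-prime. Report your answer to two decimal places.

d-prime = 0.77

H = 88/128 = 0.6875
FA = 50/128 = 0.3906
z(H) = z(0.6875) = 0.489
z(FA) = z(0.3906) = -0.278
d' = z(H) − z(FA) = 0.489 − (-0.278) = 0.767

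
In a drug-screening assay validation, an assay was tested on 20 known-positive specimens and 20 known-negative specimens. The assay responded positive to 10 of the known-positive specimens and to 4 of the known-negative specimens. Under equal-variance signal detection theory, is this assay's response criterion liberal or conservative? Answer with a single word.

conservative

z(H) = 0.000, z(FA) = -0.842
c = −½·(z(H) + z(FA)) = 0.421
c > 0 → conservative criterion (biased toward responding “no”).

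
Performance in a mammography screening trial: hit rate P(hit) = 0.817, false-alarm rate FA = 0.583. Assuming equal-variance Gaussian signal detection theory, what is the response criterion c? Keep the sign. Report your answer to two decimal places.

Φ⁻¹(0.817) = 0.9040, Φ⁻¹(0.583) = 0.2096
c = −½·[z(H) + z(FA)] = −0.5 × (0.9040 + 0.2096) = -0.5568

c = -0.56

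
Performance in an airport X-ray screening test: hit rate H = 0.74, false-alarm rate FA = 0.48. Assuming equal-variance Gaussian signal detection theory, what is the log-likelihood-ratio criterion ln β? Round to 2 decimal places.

ln β = -0.21

z(H) = 0.643
z(FA) = -0.050
ln β = −½·[z(H)² − z(FA)²] = −0.5 × (0.413 − 0.003) = -0.205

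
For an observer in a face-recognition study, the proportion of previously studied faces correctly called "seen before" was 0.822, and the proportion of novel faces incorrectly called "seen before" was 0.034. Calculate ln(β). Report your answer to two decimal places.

ln β = 1.24

z(0.822) = 0.923, z(0.034) = -1.825
ln β = −½·[z(H)² − z(FA)²] = −0.5 × (0.852 − 3.331) = 1.2395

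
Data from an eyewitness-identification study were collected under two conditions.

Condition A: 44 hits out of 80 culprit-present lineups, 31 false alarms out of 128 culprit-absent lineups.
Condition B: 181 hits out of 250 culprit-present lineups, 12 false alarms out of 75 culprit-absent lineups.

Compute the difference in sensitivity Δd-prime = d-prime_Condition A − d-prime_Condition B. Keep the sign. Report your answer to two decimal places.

Condition A: z(0.5500) = 0.126, z(0.2422) = -0.699, d' = 0.825
Condition B: z(0.7240) = 0.595, z(0.1600) = -0.994, d' = 1.589
Δd' = d'_Condition A − d'_Condition B = 0.825 − 1.589 = -0.764
Condition B has the higher sensitivity.

Δd-prime = -0.76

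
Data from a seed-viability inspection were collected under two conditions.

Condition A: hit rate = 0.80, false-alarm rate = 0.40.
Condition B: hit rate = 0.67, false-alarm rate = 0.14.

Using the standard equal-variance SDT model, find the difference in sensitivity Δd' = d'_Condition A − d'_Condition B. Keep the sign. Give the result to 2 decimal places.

Δd' = -0.43

Condition A: z(0.80) = 0.842, z(0.40) = -0.253, d' = 1.095
Condition B: z(0.67) = 0.440, z(0.14) = -1.080, d' = 1.520
Δd' = d'_Condition A − d'_Condition B = 1.095 − 1.520 = -0.425
Condition B has the higher sensitivity.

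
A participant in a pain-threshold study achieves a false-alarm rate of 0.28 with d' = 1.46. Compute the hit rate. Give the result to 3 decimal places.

z(false-alarm rate) = z(0.28) = -0.5828
z(H) = z(FA) + d' = -0.5828 + 1.46 = 0.8772
hit rate = Φ(0.8772) = 0.8098

hit rate = 0.810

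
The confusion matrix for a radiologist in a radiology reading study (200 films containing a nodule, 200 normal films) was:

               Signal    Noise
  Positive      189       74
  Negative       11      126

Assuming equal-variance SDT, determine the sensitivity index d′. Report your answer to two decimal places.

H = 189/200 = 0.9450
FA = 74/200 = 0.3700
Φ⁻¹(H) = 1.5982
Φ⁻¹(FA) = -0.3319
d' = z(H) − z(FA) = 1.5982 − (-0.3319) = 1.9301

d′ = 1.93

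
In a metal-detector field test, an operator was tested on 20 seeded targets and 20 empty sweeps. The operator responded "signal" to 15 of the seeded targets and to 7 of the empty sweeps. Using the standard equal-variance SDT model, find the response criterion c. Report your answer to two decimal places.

H = 15/20 = 0.7500
FA = 7/20 = 0.3500
Φ⁻¹(H) = Φ⁻¹(0.7500) = 0.6745
Φ⁻¹(FA) = Φ⁻¹(0.3500) = -0.3853
c = −½·[z(H) + z(FA)] = −0.5 × (0.6745 + (-0.3853)) = -0.1446

c = -0.14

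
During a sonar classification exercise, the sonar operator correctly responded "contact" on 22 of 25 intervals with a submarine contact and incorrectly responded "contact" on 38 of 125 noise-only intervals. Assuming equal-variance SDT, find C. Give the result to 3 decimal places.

H = 22/25 = 0.8800
FA = 38/125 = 0.3040
z(0.8800) = 1.1750, z(0.3040) = -0.5129
c = −½·[z(H) + z(FA)] = −0.5 × (1.1750 + (-0.5129)) = -0.33105
c < 0: the sonar operator has a liberal response bias.

C = -0.331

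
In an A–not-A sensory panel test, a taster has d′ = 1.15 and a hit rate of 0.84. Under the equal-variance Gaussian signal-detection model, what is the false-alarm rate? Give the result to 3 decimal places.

z(hit rate) = z(0.84) = 0.9945
z(FA) = z(H) − d' = 0.9945 − 1.15 = -0.1555
false-alarm rate = Φ(-0.1555) = 0.4382

false-alarm rate = 0.438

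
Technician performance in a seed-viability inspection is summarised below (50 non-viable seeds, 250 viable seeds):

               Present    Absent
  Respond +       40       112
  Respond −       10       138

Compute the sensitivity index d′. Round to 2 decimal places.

d′ = 0.97

H = 40/50 = 0.8000
FA = 112/250 = 0.4480
Φ⁻¹(H) = Φ⁻¹(0.8000) = 0.8416
Φ⁻¹(FA) = Φ⁻¹(0.4480) = -0.1307
d' = z(H) − z(FA) = 0.8416 − (-0.1307) = 0.9723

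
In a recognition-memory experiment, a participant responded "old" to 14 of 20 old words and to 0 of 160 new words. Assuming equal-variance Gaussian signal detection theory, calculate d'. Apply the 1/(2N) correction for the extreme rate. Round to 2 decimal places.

The false-alarm rate is 0/160 = 0, so apply the 1/(2N) correction: FA → 1/(2·160) = 0.00313.
z(H) = z(0.70000) = 0.524
z(FA) = z(0.00313) = -2.734
d' = 0.524 − (-2.734) = 3.258

d' = 3.26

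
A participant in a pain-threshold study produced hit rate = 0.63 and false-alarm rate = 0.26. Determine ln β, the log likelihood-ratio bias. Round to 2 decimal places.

z(0.63) = 0.332, z(0.26) = -0.643
ln β = −½·[z(H)² − z(FA)²] = −0.5 × (0.110 − 0.413) = 0.1515

ln β = 0.15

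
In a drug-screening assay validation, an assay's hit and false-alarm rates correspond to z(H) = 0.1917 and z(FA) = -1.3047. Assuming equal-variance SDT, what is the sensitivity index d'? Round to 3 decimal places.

d' = 1.496

d' = z(H) − z(FA) = 0.1917 − (-1.3047) = 1.4964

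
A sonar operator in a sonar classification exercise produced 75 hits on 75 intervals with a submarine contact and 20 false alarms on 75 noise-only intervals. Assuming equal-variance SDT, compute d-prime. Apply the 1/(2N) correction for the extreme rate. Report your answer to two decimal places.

The hit rate is 75/75 = 1, so apply the 1/(2N) correction: H → 1 − 1/(2·75) = 0.99333.
z(H) = z(0.99333) = 2.475
z(FA) = z(0.26667) = -0.623
d' = 2.475 − (-0.623) = 3.098

d-prime = 3.10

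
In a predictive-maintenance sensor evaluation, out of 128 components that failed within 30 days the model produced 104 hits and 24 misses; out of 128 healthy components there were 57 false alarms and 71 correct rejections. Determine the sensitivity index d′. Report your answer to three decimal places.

d′ = 1.025

H = 104/128 = 0.8125
FA = 57/128 = 0.4453
z(H) = z(0.8125) = 0.8871
z(FA) = z(0.4453) = -0.1375
d' = z(H) − z(FA) = 0.8871 − (-0.1375) = 1.0246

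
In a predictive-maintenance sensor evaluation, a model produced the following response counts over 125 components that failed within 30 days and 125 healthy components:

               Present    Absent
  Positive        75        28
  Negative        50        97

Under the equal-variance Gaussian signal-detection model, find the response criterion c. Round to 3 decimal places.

c = 0.253

H = 75/125 = 0.6000
FA = 28/125 = 0.2240
Φ⁻¹(H) = 0.2533
Φ⁻¹(FA) = -0.7588
c = −½·[z(H) + z(FA)] = −0.5 × (0.2533 + (-0.7588)) = 0.25275
c > 0: the model has a conservative response bias.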